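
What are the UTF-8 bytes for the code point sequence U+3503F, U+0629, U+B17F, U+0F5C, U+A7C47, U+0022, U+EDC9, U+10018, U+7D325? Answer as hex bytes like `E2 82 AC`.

U+3503F: 4-byte form → F0 B5 80 BF.
U+0629: 2-byte form → D8 A9.
U+B17F: 3-byte form → EB 85 BF.
U+0F5C: 3-byte form → E0 BD 9C.
U+A7C47: 4-byte form → F2 A7 B1 87.
U+0022: 1-byte form → 22.
U+EDC9: 3-byte form → EE B7 89.
U+10018: 4-byte form → F0 90 80 98.
U+7D325: 4-byte form → F1 BD 8C A5.
Concatenated (28 bytes): F0 B5 80 BF D8 A9 EB 85 BF E0 BD 9C F2 A7 B1 87 22 EE B7 89 F0 90 80 98 F1 BD 8C A5.

F0 B5 80 BF D8 A9 EB 85 BF E0 BD 9C F2 A7 B1 87 22 EE B7 89 F0 90 80 98 F1 BD 8C A5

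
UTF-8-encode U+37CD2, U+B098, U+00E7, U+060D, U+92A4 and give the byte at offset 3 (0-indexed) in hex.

0x92

U+37CD2 → 4-byte form F0 B7 B3 92 at offsets 0–3.
Offset 3 falls in char 1's range; it's byte 4 of F0 B7 B3 92 = 0x92.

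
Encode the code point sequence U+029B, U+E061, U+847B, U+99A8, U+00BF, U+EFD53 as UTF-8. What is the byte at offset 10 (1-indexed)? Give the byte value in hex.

0xA6

1-indexed offset 10 is 0-indexed offset 9.
U+029B → 2-byte form CA 9B at offsets 0–1.
U+E061 → 3-byte form EE 81 A1 at offsets 2–4.
U+847B → 3-byte form E8 91 BB at offsets 5–7.
U+99A8 → 3-byte form E9 A6 A8 at offsets 8–10.
Offset 9 falls in char 4's range; it's byte 2 of E9 A6 A8 = 0xA6.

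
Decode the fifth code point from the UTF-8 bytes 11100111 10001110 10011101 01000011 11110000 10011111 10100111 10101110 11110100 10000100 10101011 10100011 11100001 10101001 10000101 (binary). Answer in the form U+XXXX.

Offset 0: leading byte 0xE7 = 11100111 → 3-byte char #1 = E7 8E 9D.
Offset 3: leading byte 0x43 = 01000011 → 1-byte char #2 = 43.
Offset 4: leading byte 0xF0 = 11110000 → 4-byte char #3 = F0 9F A7 AE.
Offset 8: leading byte 0xF4 = 11110100 → 4-byte char #4 = F4 84 AB A3.
Offset 12: leading byte 0xE1 = 11100001 → 3-byte char #5 = E1 A9 85.
Leading byte 0xE1 = 11100001 matches 1110xxxx → 3-byte sequence.
Byte 1: 0xE1 = 11100001, payload 0001 (4 bits).
Byte 2: 0xA9 = 10101001 (10xxxxxx ✓), payload 101001.
Byte 3: 0x85 = 10000101 (10xxxxxx ✓), payload 000101.
Concatenate: 0001101001000101 = 0x1A45 (16 bits → U+1A45).

U+1A45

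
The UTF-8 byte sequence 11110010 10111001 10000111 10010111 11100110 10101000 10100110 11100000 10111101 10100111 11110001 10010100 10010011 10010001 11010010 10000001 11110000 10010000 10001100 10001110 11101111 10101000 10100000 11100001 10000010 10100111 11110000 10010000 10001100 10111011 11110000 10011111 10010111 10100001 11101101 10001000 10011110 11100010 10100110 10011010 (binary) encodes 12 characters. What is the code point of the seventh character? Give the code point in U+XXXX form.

U+FA20

Offset 0: leading byte 0xF2 = 11110010 → 4-byte char #1 = F2 B9 87 97.
Offset 4: leading byte 0xE6 = 11100110 → 3-byte char #2 = E6 A8 A6.
Offset 7: leading byte 0xE0 = 11100000 → 3-byte char #3 = E0 BD A7.
Offset 10: leading byte 0xF1 = 11110001 → 4-byte char #4 = F1 94 93 91.
Offset 14: leading byte 0xD2 = 11010010 → 2-byte char #5 = D2 81.
Offset 16: leading byte 0xF0 = 11110000 → 4-byte char #6 = F0 90 8C 8E.
Offset 20: leading byte 0xEF = 11101111 → 3-byte char #7 = EF A8 A0.
Leading byte 0xEF = 11101111 matches 1110xxxx → 3-byte sequence.
Byte 1: 0xEF = 11101111, payload 1111 (4 bits).
Byte 2: 0xA8 = 10101000 (10xxxxxx ✓), payload 101000.
Byte 3: 0xA0 = 10100000 (10xxxxxx ✓), payload 100000.
Concatenate: 1111101000100000 = 0xFA20 (16 bits → U+FA20).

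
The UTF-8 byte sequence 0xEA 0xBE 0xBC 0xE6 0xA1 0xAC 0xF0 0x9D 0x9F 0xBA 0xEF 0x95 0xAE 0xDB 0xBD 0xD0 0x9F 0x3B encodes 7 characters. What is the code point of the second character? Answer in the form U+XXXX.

Offset 0: leading byte 0xEA = 11101010 → 3-byte char #1 = EA BE BC.
Offset 3: leading byte 0xE6 = 11100110 → 3-byte char #2 = E6 A1 AC.
Leading byte 0xE6 = 11100110 matches 1110xxxx → 3-byte sequence.
Byte 1: 0xE6 = 11100110, payload 0110 (4 bits).
Byte 2: 0xA1 = 10100001 (10xxxxxx ✓), payload 100001.
Byte 3: 0xAC = 10101100 (10xxxxxx ✓), payload 101100.
Concatenate: 0110100001101100 = 0x686C (16 bits → U+686C).

U+686C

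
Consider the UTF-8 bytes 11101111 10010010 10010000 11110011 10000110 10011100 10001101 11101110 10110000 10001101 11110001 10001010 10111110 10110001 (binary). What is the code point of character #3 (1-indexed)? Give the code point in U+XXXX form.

Offset 0: leading byte 0xEF = 11101111 → 3-byte char #1 = EF 92 90.
Offset 3: leading byte 0xF3 = 11110011 → 4-byte char #2 = F3 86 9C 8D.
Offset 7: leading byte 0xEE = 11101110 → 3-byte char #3 = EE B0 8D.
Leading byte 0xEE = 11101110 matches 1110xxxx → 3-byte sequence.
Byte 1: 0xEE = 11101110, payload 1110 (4 bits).
Byte 2: 0xB0 = 10110000 (10xxxxxx ✓), payload 110000.
Byte 3: 0x8D = 10001101 (10xxxxxx ✓), payload 001101.
Concatenate: 1110110000001101 = 0xEC0D (16 bits → U+EC0D).

U+EC0D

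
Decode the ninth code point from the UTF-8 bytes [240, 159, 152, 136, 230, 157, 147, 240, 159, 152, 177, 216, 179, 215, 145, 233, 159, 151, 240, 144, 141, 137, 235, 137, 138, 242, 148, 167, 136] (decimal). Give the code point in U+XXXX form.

U+949C8

Offset 0: leading byte 0xF0 = 11110000 → 4-byte char #1 = F0 9F 98 88.
Offset 4: leading byte 0xE6 = 11100110 → 3-byte char #2 = E6 9D 93.
Offset 7: leading byte 0xF0 = 11110000 → 4-byte char #3 = F0 9F 98 B1.
Offset 11: leading byte 0xD8 = 11011000 → 2-byte char #4 = D8 B3.
Offset 13: leading byte 0xD7 = 11010111 → 2-byte char #5 = D7 91.
Offset 15: leading byte 0xE9 = 11101001 → 3-byte char #6 = E9 9F 97.
Offset 18: leading byte 0xF0 = 11110000 → 4-byte char #7 = F0 90 8D 89.
Offset 22: leading byte 0xEB = 11101011 → 3-byte char #8 = EB 89 8A.
Offset 25: leading byte 0xF2 = 11110010 → 4-byte char #9 = F2 94 A7 88.
Leading byte 0xF2 = 11110010 matches 11110xxx → 4-byte sequence.
Byte 1: 0xF2 = 11110010, payload 010 (3 bits).
Byte 2: 0x94 = 10010100 (10xxxxxx ✓), payload 010100.
Byte 3: 0xA7 = 10100111 (10xxxxxx ✓), payload 100111.
Byte 4: 0x88 = 10001000 (10xxxxxx ✓), payload 001000.
Concatenate: 010010100100111001000 = 0x949C8 (21 bits → U+949C8).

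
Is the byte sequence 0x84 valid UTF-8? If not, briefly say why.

Byte 0x84 = 10000100 has the form 10xxxxxx — a continuation byte — but there is no preceding leading byte.

invalid (continuation byte with no leading byte)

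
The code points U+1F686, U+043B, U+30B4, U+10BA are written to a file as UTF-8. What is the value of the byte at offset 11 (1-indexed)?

0x82

1-indexed offset 11 is 0-indexed offset 10.
U+1F686 → 4-byte form F0 9F 9A 86 at offsets 0–3.
U+043B → 2-byte form D0 BB at offsets 4–5.
U+30B4 → 3-byte form E3 82 B4 at offsets 6–8.
U+10BA → 3-byte form E1 82 BA at offsets 9–11.
Offset 10 falls in char 4's range; it's byte 2 of E1 82 BA = 0x82.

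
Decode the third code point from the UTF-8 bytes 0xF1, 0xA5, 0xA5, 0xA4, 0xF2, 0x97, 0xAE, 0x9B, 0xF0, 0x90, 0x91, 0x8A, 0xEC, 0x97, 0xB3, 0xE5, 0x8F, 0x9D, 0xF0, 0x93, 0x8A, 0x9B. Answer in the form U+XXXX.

U+1044A

Offset 0: leading byte 0xF1 = 11110001 → 4-byte char #1 = F1 A5 A5 A4.
Offset 4: leading byte 0xF2 = 11110010 → 4-byte char #2 = F2 97 AE 9B.
Offset 8: leading byte 0xF0 = 11110000 → 4-byte char #3 = F0 90 91 8A.
Leading byte 0xF0 = 11110000 matches 11110xxx → 4-byte sequence.
Byte 1: 0xF0 = 11110000, payload 000 (3 bits).
Byte 2: 0x90 = 10010000 (10xxxxxx ✓), payload 010000.
Byte 3: 0x91 = 10010001 (10xxxxxx ✓), payload 010001.
Byte 4: 0x8A = 10001010 (10xxxxxx ✓), payload 001010.
Concatenate: 000010000010001001010 = 0x1044A (21 bits → U+1044A).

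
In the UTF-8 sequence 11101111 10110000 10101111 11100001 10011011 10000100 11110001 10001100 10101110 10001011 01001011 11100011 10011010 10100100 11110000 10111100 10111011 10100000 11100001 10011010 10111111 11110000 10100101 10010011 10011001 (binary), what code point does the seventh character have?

U+16BF

Offset 0: leading byte 0xEF = 11101111 → 3-byte char #1 = EF B0 AF.
Offset 3: leading byte 0xE1 = 11100001 → 3-byte char #2 = E1 9B 84.
Offset 6: leading byte 0xF1 = 11110001 → 4-byte char #3 = F1 8C AE 8B.
Offset 10: leading byte 0x4B = 01001011 → 1-byte char #4 = 4B.
Offset 11: leading byte 0xE3 = 11100011 → 3-byte char #5 = E3 9A A4.
Offset 14: leading byte 0xF0 = 11110000 → 4-byte char #6 = F0 BC BB A0.
Offset 18: leading byte 0xE1 = 11100001 → 3-byte char #7 = E1 9A BF.
Leading byte 0xE1 = 11100001 matches 1110xxxx → 3-byte sequence.
Byte 1: 0xE1 = 11100001, payload 0001 (4 bits).
Byte 2: 0x9A = 10011010 (10xxxxxx ✓), payload 011010.
Byte 3: 0xBF = 10111111 (10xxxxxx ✓), payload 111111.
Concatenate: 0001011010111111 = 0x16BF (16 bits → U+16BF).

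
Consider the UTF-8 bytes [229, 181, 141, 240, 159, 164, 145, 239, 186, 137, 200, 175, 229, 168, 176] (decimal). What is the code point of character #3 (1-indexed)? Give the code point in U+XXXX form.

U+FE89

Offset 0: leading byte 0xE5 = 11100101 → 3-byte char #1 = E5 B5 8D.
Offset 3: leading byte 0xF0 = 11110000 → 4-byte char #2 = F0 9F A4 91.
Offset 7: leading byte 0xEF = 11101111 → 3-byte char #3 = EF BA 89.
Leading byte 0xEF = 11101111 matches 1110xxxx → 3-byte sequence.
Byte 1: 0xEF = 11101111, payload 1111 (4 bits).
Byte 2: 0xBA = 10111010 (10xxxxxx ✓), payload 111010.
Byte 3: 0x89 = 10001001 (10xxxxxx ✓), payload 001001.
Concatenate: 1111111010001001 = 0xFE89 (16 bits → U+FE89).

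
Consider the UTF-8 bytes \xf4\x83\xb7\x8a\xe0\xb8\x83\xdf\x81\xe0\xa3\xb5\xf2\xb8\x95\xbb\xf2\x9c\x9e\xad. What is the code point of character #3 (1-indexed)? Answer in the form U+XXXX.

U+07C1

Offset 0: leading byte 0xF4 = 11110100 → 4-byte char #1 = F4 83 B7 8A.
Offset 4: leading byte 0xE0 = 11100000 → 3-byte char #2 = E0 B8 83.
Offset 7: leading byte 0xDF = 11011111 → 2-byte char #3 = DF 81.
Leading byte 0xDF = 11011111 matches 110xxxxx → 2-byte sequence.
Byte 1: 0xDF = 11011111, payload 11111 (5 bits).
Byte 2: 0x81 = 10000001 (10xxxxxx ✓), payload 000001.
Concatenate: 11111000001 = 0x7C1 (11 bits → U+07C1).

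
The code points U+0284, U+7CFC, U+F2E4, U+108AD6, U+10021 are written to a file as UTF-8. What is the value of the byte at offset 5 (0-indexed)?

U+0284 → 2-byte form CA 84 at offsets 0–1.
U+7CFC → 3-byte form E7 B3 BC at offsets 2–4.
U+F2E4 → 3-byte form EF 8B A4 at offsets 5–7.
Offset 5 falls in char 3's range; it's byte 1 of EF 8B A4 = 0xEF.

0xEF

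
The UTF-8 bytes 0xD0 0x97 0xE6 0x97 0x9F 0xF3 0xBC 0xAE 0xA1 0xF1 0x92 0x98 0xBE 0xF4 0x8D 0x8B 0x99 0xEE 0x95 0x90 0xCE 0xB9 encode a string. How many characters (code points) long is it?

Byte at offset 0: 0xD0 = 11010000 → 2-byte char (#1). Advance 2.
Byte at offset 2: 0xE6 = 11100110 → 3-byte char (#2). Advance 3.
Byte at offset 5: 0xF3 = 11110011 → 4-byte char (#3). Advance 4.
Byte at offset 9: 0xF1 = 11110001 → 4-byte char (#4). Advance 4.
Byte at offset 13: 0xF4 = 11110100 → 4-byte char (#5). Advance 4.
Byte at offset 17: 0xEE = 11101110 → 3-byte char (#6). Advance 3.
Byte at offset 20: 0xCE = 11001110 → 2-byte char (#7). Advance 2.
Reached end at offset 22 after 7 code points.

7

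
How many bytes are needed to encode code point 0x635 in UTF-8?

U+0635 = 0x635. UTF-8 uses 1 byte below 0x80, 2 below 0x800, 3 below 0x10000, 4 up to 0x10FFFF. 0x635 is in U+0080–U+07FF → 2 bytes.

2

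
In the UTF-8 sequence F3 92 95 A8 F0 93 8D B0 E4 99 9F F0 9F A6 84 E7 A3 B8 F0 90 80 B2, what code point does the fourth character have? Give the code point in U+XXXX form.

U+1F984

Offset 0: leading byte 0xF3 = 11110011 → 4-byte char #1 = F3 92 95 A8.
Offset 4: leading byte 0xF0 = 11110000 → 4-byte char #2 = F0 93 8D B0.
Offset 8: leading byte 0xE4 = 11100100 → 3-byte char #3 = E4 99 9F.
Offset 11: leading byte 0xF0 = 11110000 → 4-byte char #4 = F0 9F A6 84.
Leading byte 0xF0 = 11110000 matches 11110xxx → 4-byte sequence.
Byte 1: 0xF0 = 11110000, payload 000 (3 bits).
Byte 2: 0x9F = 10011111 (10xxxxxx ✓), payload 011111.
Byte 3: 0xA6 = 10100110 (10xxxxxx ✓), payload 100110.
Byte 4: 0x84 = 10000100 (10xxxxxx ✓), payload 000100.
Concatenate: 000011111100110000100 = 0x1F984 (21 bits → U+1F984).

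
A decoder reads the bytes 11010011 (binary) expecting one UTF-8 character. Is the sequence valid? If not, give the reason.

Leading byte 0xD3 = 11010011 → 2-byte form, but only 1 byte is present.

invalid (sequence truncated)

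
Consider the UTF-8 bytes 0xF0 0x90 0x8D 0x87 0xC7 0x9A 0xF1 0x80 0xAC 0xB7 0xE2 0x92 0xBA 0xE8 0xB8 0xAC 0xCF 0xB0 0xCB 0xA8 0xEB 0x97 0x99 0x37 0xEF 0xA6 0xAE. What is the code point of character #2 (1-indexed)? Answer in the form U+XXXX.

Offset 0: leading byte 0xF0 = 11110000 → 4-byte char #1 = F0 90 8D 87.
Offset 4: leading byte 0xC7 = 11000111 → 2-byte char #2 = C7 9A.
Leading byte 0xC7 = 11000111 matches 110xxxxx → 2-byte sequence.
Byte 1: 0xC7 = 11000111, payload 00111 (5 bits).
Byte 2: 0x9A = 10011010 (10xxxxxx ✓), payload 011010.
Concatenate: 00111011010 = 0x1DA (11 bits → U+01DA).

U+01DA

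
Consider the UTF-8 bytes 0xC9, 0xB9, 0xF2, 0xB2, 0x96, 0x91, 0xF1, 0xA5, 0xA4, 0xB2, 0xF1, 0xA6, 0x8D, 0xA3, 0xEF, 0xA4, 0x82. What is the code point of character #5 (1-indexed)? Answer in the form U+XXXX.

U+F902

Offset 0: leading byte 0xC9 = 11001001 → 2-byte char #1 = C9 B9.
Offset 2: leading byte 0xF2 = 11110010 → 4-byte char #2 = F2 B2 96 91.
Offset 6: leading byte 0xF1 = 11110001 → 4-byte char #3 = F1 A5 A4 B2.
Offset 10: leading byte 0xF1 = 11110001 → 4-byte char #4 = F1 A6 8D A3.
Offset 14: leading byte 0xEF = 11101111 → 3-byte char #5 = EF A4 82.
Leading byte 0xEF = 11101111 matches 1110xxxx → 3-byte sequence.
Byte 1: 0xEF = 11101111, payload 1111 (4 bits).
Byte 2: 0xA4 = 10100100 (10xxxxxx ✓), payload 100100.
Byte 3: 0x82 = 10000010 (10xxxxxx ✓), payload 000010.
Concatenate: 1111100100000010 = 0xF902 (16 bits → U+F902).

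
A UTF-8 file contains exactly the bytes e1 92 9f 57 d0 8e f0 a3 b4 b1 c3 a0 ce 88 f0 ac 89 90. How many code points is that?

Byte at offset 0: 0xE1 = 11100001 → 3-byte char (#1). Advance 3.
Byte at offset 3: 0x57 = 01010111 → 1-byte char (#2). Advance 1.
Byte at offset 4: 0xD0 = 11010000 → 2-byte char (#3). Advance 2.
Byte at offset 6: 0xF0 = 11110000 → 4-byte char (#4). Advance 4.
Byte at offset 10: 0xC3 = 11000011 → 2-byte char (#5). Advance 2.
Byte at offset 12: 0xCE = 11001110 → 2-byte char (#6). Advance 2.
Byte at offset 14: 0xF0 = 11110000 → 4-byte char (#7). Advance 4.
Reached end at offset 18 after 7 code points.

7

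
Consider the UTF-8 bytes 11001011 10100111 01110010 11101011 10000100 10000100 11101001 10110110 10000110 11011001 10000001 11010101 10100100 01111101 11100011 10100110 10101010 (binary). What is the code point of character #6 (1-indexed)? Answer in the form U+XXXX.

Offset 0: leading byte 0xCB = 11001011 → 2-byte char #1 = CB A7.
Offset 2: leading byte 0x72 = 01110010 → 1-byte char #2 = 72.
Offset 3: leading byte 0xEB = 11101011 → 3-byte char #3 = EB 84 84.
Offset 6: leading byte 0xE9 = 11101001 → 3-byte char #4 = E9 B6 86.
Offset 9: leading byte 0xD9 = 11011001 → 2-byte char #5 = D9 81.
Offset 11: leading byte 0xD5 = 11010101 → 2-byte char #6 = D5 A4.
Leading byte 0xD5 = 11010101 matches 110xxxxx → 2-byte sequence.
Byte 1: 0xD5 = 11010101, payload 10101 (5 bits).
Byte 2: 0xA4 = 10100100 (10xxxxxx ✓), payload 100100.
Concatenate: 10101100100 = 0x564 (11 bits → U+0564).

U+0564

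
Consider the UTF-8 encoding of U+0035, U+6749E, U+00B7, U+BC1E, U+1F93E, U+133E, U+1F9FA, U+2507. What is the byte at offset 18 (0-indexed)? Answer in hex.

0x9F

U+0035 → 1-byte form 35 at offsets 0–0.
U+6749E → 4-byte form F1 A7 92 9E at offsets 1–4.
U+00B7 → 2-byte form C2 B7 at offsets 5–6.
U+BC1E → 3-byte form EB B0 9E at offsets 7–9.
U+1F93E → 4-byte form F0 9F A4 BE at offsets 10–13.
U+133E → 3-byte form E1 8C BE at offsets 14–16.
U+1F9FA → 4-byte form F0 9F A7 BA at offsets 17–20.
Offset 18 falls in char 7's range; it's byte 2 of F0 9F A7 BA = 0x9F.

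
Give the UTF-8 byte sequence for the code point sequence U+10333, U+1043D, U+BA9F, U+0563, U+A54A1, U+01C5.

U+10333: 4-byte form → F0 90 8C B3.
U+1043D: 4-byte form → F0 90 90 BD.
U+BA9F: 3-byte form → EB AA 9F.
U+0563: 2-byte form → D5 A3.
U+A54A1: 4-byte form → F2 A5 92 A1.
U+01C5: 2-byte form → C7 85.
Concatenated (19 bytes): F0 90 8C B3 F0 90 90 BD EB AA 9F D5 A3 F2 A5 92 A1 C7 85.

F0 90 8C B3 F0 90 90 BD EB AA 9F D5 A3 F2 A5 92 A1 C7 85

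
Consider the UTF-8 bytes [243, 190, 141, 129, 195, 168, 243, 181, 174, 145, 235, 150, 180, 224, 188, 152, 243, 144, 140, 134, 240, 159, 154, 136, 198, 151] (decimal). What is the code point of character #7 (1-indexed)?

Offset 0: leading byte 0xF3 = 11110011 → 4-byte char #1 = F3 BE 8D 81.
Offset 4: leading byte 0xC3 = 11000011 → 2-byte char #2 = C3 A8.
Offset 6: leading byte 0xF3 = 11110011 → 4-byte char #3 = F3 B5 AE 91.
Offset 10: leading byte 0xEB = 11101011 → 3-byte char #4 = EB 96 B4.
Offset 13: leading byte 0xE0 = 11100000 → 3-byte char #5 = E0 BC 98.
Offset 16: leading byte 0xF3 = 11110011 → 4-byte char #6 = F3 90 8C 86.
Offset 20: leading byte 0xF0 = 11110000 → 4-byte char #7 = F0 9F 9A 88.
Leading byte 0xF0 = 11110000 matches 11110xxx → 4-byte sequence.
Byte 1: 0xF0 = 11110000, payload 000 (3 bits).
Byte 2: 0x9F = 10011111 (10xxxxxx ✓), payload 011111.
Byte 3: 0x9A = 10011010 (10xxxxxx ✓), payload 011010.
Byte 4: 0x88 = 10001000 (10xxxxxx ✓), payload 001000.
Concatenate: 000011111011010001000 = 0x1F688 (21 bits → U+1F688).

U+1F688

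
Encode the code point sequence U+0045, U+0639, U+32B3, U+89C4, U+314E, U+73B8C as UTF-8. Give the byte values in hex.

45 D8 B9 E3 8A B3 E8 A7 84 E3 85 8E F1 B3 AE 8C

U+0045: 1-byte form → 45.
U+0639: 2-byte form → D8 B9.
U+32B3: 3-byte form → E3 8A B3.
U+89C4: 3-byte form → E8 A7 84.
U+314E: 3-byte form → E3 85 8E.
U+73B8C: 4-byte form → F1 B3 AE 8C.
Concatenated (16 bytes): 45 D8 B9 E3 8A B3 E8 A7 84 E3 85 8E F1 B3 AE 8C.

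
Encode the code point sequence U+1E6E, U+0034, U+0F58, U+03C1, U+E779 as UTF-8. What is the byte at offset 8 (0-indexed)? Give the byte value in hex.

U+1E6E → 3-byte form E1 B9 AE at offsets 0–2.
U+0034 → 1-byte form 34 at offsets 3–3.
U+0F58 → 3-byte form E0 BD 98 at offsets 4–6.
U+03C1 → 2-byte form CF 81 at offsets 7–8.
Offset 8 falls in char 4's range; it's byte 2 of CF 81 = 0x81.

0x81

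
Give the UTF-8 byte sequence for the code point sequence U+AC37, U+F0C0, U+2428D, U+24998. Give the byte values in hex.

EA B0 B7 EF 83 80 F0 A4 8A 8D F0 A4 A6 98

U+AC37: 3-byte form → EA B0 B7.
U+F0C0: 3-byte form → EF 83 80.
U+2428D: 4-byte form → F0 A4 8A 8D.
U+24998: 4-byte form → F0 A4 A6 98.
Concatenated (14 bytes): EA B0 B7 EF 83 80 F0 A4 8A 8D F0 A4 A6 98.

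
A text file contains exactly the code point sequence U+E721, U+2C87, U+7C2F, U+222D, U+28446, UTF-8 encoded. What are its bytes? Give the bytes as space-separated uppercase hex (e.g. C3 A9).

EE 9C A1 E2 B2 87 E7 B0 AF E2 88 AD F0 A8 91 86

U+E721: 3-byte form → EE 9C A1.
U+2C87: 3-byte form → E2 B2 87.
U+7C2F: 3-byte form → E7 B0 AF.
U+222D: 3-byte form → E2 88 AD.
U+28446: 4-byte form → F0 A8 91 86.
Concatenated (16 bytes): EE 9C A1 E2 B2 87 E7 B0 AF E2 88 AD F0 A8 91 86.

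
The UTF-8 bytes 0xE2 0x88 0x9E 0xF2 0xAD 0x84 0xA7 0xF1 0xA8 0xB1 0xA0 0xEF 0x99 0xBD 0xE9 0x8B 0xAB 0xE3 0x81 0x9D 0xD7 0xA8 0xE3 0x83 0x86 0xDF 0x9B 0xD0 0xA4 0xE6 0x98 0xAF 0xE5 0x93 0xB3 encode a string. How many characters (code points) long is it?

Byte at offset 0: 0xE2 = 11100010 → 3-byte char (#1). Advance 3.
Byte at offset 3: 0xF2 = 11110010 → 4-byte char (#2). Advance 4.
Byte at offset 7: 0xF1 = 11110001 → 4-byte char (#3). Advance 4.
Byte at offset 11: 0xEF = 11101111 → 3-byte char (#4). Advance 3.
Byte at offset 14: 0xE9 = 11101001 → 3-byte char (#5). Advance 3.
Byte at offset 17: 0xE3 = 11100011 → 3-byte char (#6). Advance 3.
Byte at offset 20: 0xD7 = 11010111 → 2-byte char (#7). Advance 2.
Byte at offset 22: 0xE3 = 11100011 → 3-byte char (#8). Advance 3.
Byte at offset 25: 0xDF = 11011111 → 2-byte char (#9). Advance 2.
Byte at offset 27: 0xD0 = 11010000 → 2-byte char (#10). Advance 2.
Byte at offset 29: 0xE6 = 11100110 → 3-byte char (#11). Advance 3.
Byte at offset 32: 0xE5 = 11100101 → 3-byte char (#12). Advance 3.
Reached end at offset 35 after 12 code points.

12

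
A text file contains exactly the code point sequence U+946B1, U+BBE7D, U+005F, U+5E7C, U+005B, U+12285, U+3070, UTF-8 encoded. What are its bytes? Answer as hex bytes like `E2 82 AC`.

F2 94 9A B1 F2 BB B9 BD 5F E5 B9 BC 5B F0 92 8A 85 E3 81 B0

U+946B1: 4-byte form → F2 94 9A B1.
U+BBE7D: 4-byte form → F2 BB B9 BD.
U+005F: 1-byte form → 5F.
U+5E7C: 3-byte form → E5 B9 BC.
U+005B: 1-byte form → 5B.
U+12285: 4-byte form → F0 92 8A 85.
U+3070: 3-byte form → E3 81 B0.
Concatenated (20 bytes): F2 94 9A B1 F2 BB B9 BD 5F E5 B9 BC 5B F0 92 8A 85 E3 81 B0.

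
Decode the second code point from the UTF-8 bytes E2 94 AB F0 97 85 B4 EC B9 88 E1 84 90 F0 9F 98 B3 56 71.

Offset 0: leading byte 0xE2 = 11100010 → 3-byte char #1 = E2 94 AB.
Offset 3: leading byte 0xF0 = 11110000 → 4-byte char #2 = F0 97 85 B4.
Leading byte 0xF0 = 11110000 matches 11110xxx → 4-byte sequence.
Byte 1: 0xF0 = 11110000, payload 000 (3 bits).
Byte 2: 0x97 = 10010111 (10xxxxxx ✓), payload 010111.
Byte 3: 0x85 = 10000101 (10xxxxxx ✓), payload 000101.
Byte 4: 0xB4 = 10110100 (10xxxxxx ✓), payload 110100.
Concatenate: 000010111000101110100 = 0x17174 (21 bits → U+17174).

U+17174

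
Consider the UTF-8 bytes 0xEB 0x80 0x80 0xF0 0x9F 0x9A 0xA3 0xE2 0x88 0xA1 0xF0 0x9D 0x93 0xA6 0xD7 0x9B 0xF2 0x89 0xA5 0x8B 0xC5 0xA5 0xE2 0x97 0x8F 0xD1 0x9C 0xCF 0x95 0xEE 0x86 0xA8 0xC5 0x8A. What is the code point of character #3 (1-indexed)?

Offset 0: leading byte 0xEB = 11101011 → 3-byte char #1 = EB 80 80.
Offset 3: leading byte 0xF0 = 11110000 → 4-byte char #2 = F0 9F 9A A3.
Offset 7: leading byte 0xE2 = 11100010 → 3-byte char #3 = E2 88 A1.
Leading byte 0xE2 = 11100010 matches 1110xxxx → 3-byte sequence.
Byte 1: 0xE2 = 11100010, payload 0010 (4 bits).
Byte 2: 0x88 = 10001000 (10xxxxxx ✓), payload 001000.
Byte 3: 0xA1 = 10100001 (10xxxxxx ✓), payload 100001.
Concatenate: 0010001000100001 = 0x2221 (16 bits → U+2221).

U+2221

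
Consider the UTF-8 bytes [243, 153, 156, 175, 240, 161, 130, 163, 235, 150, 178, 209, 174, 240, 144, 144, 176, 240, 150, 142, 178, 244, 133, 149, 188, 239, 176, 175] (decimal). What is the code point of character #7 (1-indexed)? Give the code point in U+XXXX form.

Offset 0: leading byte 0xF3 = 11110011 → 4-byte char #1 = F3 99 9C AF.
Offset 4: leading byte 0xF0 = 11110000 → 4-byte char #2 = F0 A1 82 A3.
Offset 8: leading byte 0xEB = 11101011 → 3-byte char #3 = EB 96 B2.
Offset 11: leading byte 0xD1 = 11010001 → 2-byte char #4 = D1 AE.
Offset 13: leading byte 0xF0 = 11110000 → 4-byte char #5 = F0 90 90 B0.
Offset 17: leading byte 0xF0 = 11110000 → 4-byte char #6 = F0 96 8E B2.
Offset 21: leading byte 0xF4 = 11110100 → 4-byte char #7 = F4 85 95 BC.
Leading byte 0xF4 = 11110100 matches 11110xxx → 4-byte sequence.
Byte 1: 0xF4 = 11110100, payload 100 (3 bits).
Byte 2: 0x85 = 10000101 (10xxxxxx ✓), payload 000101.
Byte 3: 0x95 = 10010101 (10xxxxxx ✓), payload 010101.
Byte 4: 0xBC = 10111100 (10xxxxxx ✓), payload 111100.
Concatenate: 100000101010101111100 = 0x10557C (21 bits → U+10557C).

U+10557C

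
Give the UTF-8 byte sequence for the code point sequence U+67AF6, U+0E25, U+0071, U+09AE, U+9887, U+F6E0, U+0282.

U+67AF6: 4-byte form → F1 A7 AB B6.
U+0E25: 3-byte form → E0 B8 A5.
U+0071: 1-byte form → 71.
U+09AE: 3-byte form → E0 A6 AE.
U+9887: 3-byte form → E9 A2 87.
U+F6E0: 3-byte form → EF 9B A0.
U+0282: 2-byte form → CA 82.
Concatenated (19 bytes): F1 A7 AB B6 E0 B8 A5 71 E0 A6 AE E9 A2 87 EF 9B A0 CA 82.

F1 A7 AB B6 E0 B8 A5 71 E0 A6 AE E9 A2 87 EF 9B A0 CA 82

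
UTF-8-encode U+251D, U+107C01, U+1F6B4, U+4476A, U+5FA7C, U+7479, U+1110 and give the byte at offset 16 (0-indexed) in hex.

0x9F

U+251D → 3-byte form E2 94 9D at offsets 0–2.
U+107C01 → 4-byte form F4 87 B0 81 at offsets 3–6.
U+1F6B4 → 4-byte form F0 9F 9A B4 at offsets 7–10.
U+4476A → 4-byte form F1 84 9D AA at offsets 11–14.
U+5FA7C → 4-byte form F1 9F A9 BC at offsets 15–18.
Offset 16 falls in char 5's range; it's byte 2 of F1 9F A9 BC = 0x9F.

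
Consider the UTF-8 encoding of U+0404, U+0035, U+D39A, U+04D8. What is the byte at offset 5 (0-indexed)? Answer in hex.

U+0404 → 2-byte form D0 84 at offsets 0–1.
U+0035 → 1-byte form 35 at offsets 2–2.
U+D39A → 3-byte form ED 8E 9A at offsets 3–5.
Offset 5 falls in char 3's range; it's byte 3 of ED 8E 9A = 0x9A.

0x9A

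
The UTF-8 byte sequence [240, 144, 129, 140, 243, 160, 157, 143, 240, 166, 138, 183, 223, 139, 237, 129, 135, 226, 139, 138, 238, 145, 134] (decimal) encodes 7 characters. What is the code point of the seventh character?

U+E446

Offset 0: leading byte 0xF0 = 11110000 → 4-byte char #1 = F0 90 81 8C.
Offset 4: leading byte 0xF3 = 11110011 → 4-byte char #2 = F3 A0 9D 8F.
Offset 8: leading byte 0xF0 = 11110000 → 4-byte char #3 = F0 A6 8A B7.
Offset 12: leading byte 0xDF = 11011111 → 2-byte char #4 = DF 8B.
Offset 14: leading byte 0xED = 11101101 → 3-byte char #5 = ED 81 87.
Offset 17: leading byte 0xE2 = 11100010 → 3-byte char #6 = E2 8B 8A.
Offset 20: leading byte 0xEE = 11101110 → 3-byte char #7 = EE 91 86.
Leading byte 0xEE = 11101110 matches 1110xxxx → 3-byte sequence.
Byte 1: 0xEE = 11101110, payload 1110 (4 bits).
Byte 2: 0x91 = 10010001 (10xxxxxx ✓), payload 010001.
Byte 3: 0x86 = 10000110 (10xxxxxx ✓), payload 000110.
Concatenate: 1110010001000110 = 0xE446 (16 bits → U+E446).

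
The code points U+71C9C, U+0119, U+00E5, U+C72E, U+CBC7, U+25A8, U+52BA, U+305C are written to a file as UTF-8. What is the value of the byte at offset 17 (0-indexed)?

0xE5

U+71C9C → 4-byte form F1 B1 B2 9C at offsets 0–3.
U+0119 → 2-byte form C4 99 at offsets 4–5.
U+00E5 → 2-byte form C3 A5 at offsets 6–7.
U+C72E → 3-byte form EC 9C AE at offsets 8–10.
U+CBC7 → 3-byte form EC AF 87 at offsets 11–13.
U+25A8 → 3-byte form E2 96 A8 at offsets 14–16.
U+52BA → 3-byte form E5 8A BA at offsets 17–19.
Offset 17 falls in char 7's range; it's byte 1 of E5 8A BA = 0xE5.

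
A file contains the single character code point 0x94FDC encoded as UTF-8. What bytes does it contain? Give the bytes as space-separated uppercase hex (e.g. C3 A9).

U+94FDC = 0x94FDC = 610268 decimal. In range U+10000–U+10FFFF → 4-byte form: 11110xxx 10xxxxxx 10xxxxxx 10xxxxxx.
Binary (21 bits): 010010100111111011100.
Split 3+6+6+6: 010 | 010100 | 111111 | 011100.
Byte 1: 11110010 = 0xF2.
Byte 2: 10010100 = 0x94.
Byte 3: 10111111 = 0xBF.
Byte 4: 10011100 = 0x9C.

F2 94 BF 9C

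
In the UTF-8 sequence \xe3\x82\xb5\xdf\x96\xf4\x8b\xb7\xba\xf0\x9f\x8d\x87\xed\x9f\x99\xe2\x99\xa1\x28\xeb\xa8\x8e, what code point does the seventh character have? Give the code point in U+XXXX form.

Offset 0: leading byte 0xE3 = 11100011 → 3-byte char #1 = E3 82 B5.
Offset 3: leading byte 0xDF = 11011111 → 2-byte char #2 = DF 96.
Offset 5: leading byte 0xF4 = 11110100 → 4-byte char #3 = F4 8B B7 BA.
Offset 9: leading byte 0xF0 = 11110000 → 4-byte char #4 = F0 9F 8D 87.
Offset 13: leading byte 0xED = 11101101 → 3-byte char #5 = ED 9F 99.
Offset 16: leading byte 0xE2 = 11100010 → 3-byte char #6 = E2 99 A1.
Offset 19: leading byte 0x28 = 00101000 → 1-byte char #7 = 28.
Leading byte 0x28 = 00101000 matches 0xxxxxxx → 1-byte sequence.
Byte 1: 0x28 = 00101000, payload 0101000 (7 bits).
Concatenate: 0101000 = 0x28 (7 bits → U+0028).

U+0028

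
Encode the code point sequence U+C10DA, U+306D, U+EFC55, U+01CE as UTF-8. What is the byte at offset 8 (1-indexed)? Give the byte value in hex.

1-indexed offset 8 is 0-indexed offset 7.
U+C10DA → 4-byte form F3 81 83 9A at offsets 0–3.
U+306D → 3-byte form E3 81 AD at offsets 4–6.
U+EFC55 → 4-byte form F3 AF B1 95 at offsets 7–10.
Offset 7 falls in char 3's range; it's byte 1 of F3 AF B1 95 = 0xF3.

0xF3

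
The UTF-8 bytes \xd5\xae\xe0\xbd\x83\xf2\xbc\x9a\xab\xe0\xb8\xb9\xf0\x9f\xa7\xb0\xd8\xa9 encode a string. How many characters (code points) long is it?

Byte at offset 0: 0xD5 = 11010101 → 2-byte char (#1). Advance 2.
Byte at offset 2: 0xE0 = 11100000 → 3-byte char (#2). Advance 3.
Byte at offset 5: 0xF2 = 11110010 → 4-byte char (#3). Advance 4.
Byte at offset 9: 0xE0 = 11100000 → 3-byte char (#4). Advance 3.
Byte at offset 12: 0xF0 = 11110000 → 4-byte char (#5). Advance 4.
Byte at offset 16: 0xD8 = 11011000 → 2-byte char (#6). Advance 2.
Reached end at offset 18 after 6 code points.

6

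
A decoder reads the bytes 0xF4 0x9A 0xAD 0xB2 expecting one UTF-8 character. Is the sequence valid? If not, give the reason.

invalid (encodes a value above U+10FFFF)

Leading byte 0xF4 = 11110100 → 4-byte form.
Payload = 0x11AB72, which exceeds U+10FFFF, the maximum Unicode code point. (Leading bytes F5–FF, or F4 followed by ≥ 0x90, are invalid.)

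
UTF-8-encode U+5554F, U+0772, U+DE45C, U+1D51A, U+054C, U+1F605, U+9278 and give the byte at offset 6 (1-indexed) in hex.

0xB2

1-indexed offset 6 is 0-indexed offset 5.
U+5554F → 4-byte form F1 95 95 8F at offsets 0–3.
U+0772 → 2-byte form DD B2 at offsets 4–5.
Offset 5 falls in char 2's range; it's byte 2 of DD B2 = 0xB2.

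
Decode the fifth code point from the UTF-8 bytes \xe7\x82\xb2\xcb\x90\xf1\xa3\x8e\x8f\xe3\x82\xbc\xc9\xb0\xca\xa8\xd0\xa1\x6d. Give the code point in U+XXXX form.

U+0270

Offset 0: leading byte 0xE7 = 11100111 → 3-byte char #1 = E7 82 B2.
Offset 3: leading byte 0xCB = 11001011 → 2-byte char #2 = CB 90.
Offset 5: leading byte 0xF1 = 11110001 → 4-byte char #3 = F1 A3 8E 8F.
Offset 9: leading byte 0xE3 = 11100011 → 3-byte char #4 = E3 82 BC.
Offset 12: leading byte 0xC9 = 11001001 → 2-byte char #5 = C9 B0.
Leading byte 0xC9 = 11001001 matches 110xxxxx → 2-byte sequence.
Byte 1: 0xC9 = 11001001, payload 01001 (5 bits).
Byte 2: 0xB0 = 10110000 (10xxxxxx ✓), payload 110000.
Concatenate: 01001110000 = 0x270 (11 bits → U+0270).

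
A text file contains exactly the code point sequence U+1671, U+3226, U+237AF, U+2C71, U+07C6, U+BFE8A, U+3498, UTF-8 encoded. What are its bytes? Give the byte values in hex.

U+1671: 3-byte form → E1 99 B1.
U+3226: 3-byte form → E3 88 A6.
U+237AF: 4-byte form → F0 A3 9E AF.
U+2C71: 3-byte form → E2 B1 B1.
U+07C6: 2-byte form → DF 86.
U+BFE8A: 4-byte form → F2 BF BA 8A.
U+3498: 3-byte form → E3 92 98.
Concatenated (22 bytes): E1 99 B1 E3 88 A6 F0 A3 9E AF E2 B1 B1 DF 86 F2 BF BA 8A E3 92 98.

E1 99 B1 E3 88 A6 F0 A3 9E AF E2 B1 B1 DF 86 F2 BF BA 8A E3 92 98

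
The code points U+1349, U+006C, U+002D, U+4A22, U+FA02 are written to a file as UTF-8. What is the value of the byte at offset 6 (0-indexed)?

0xA8

U+1349 → 3-byte form E1 8D 89 at offsets 0–2.
U+006C → 1-byte form 6C at offsets 3–3.
U+002D → 1-byte form 2D at offsets 4–4.
U+4A22 → 3-byte form E4 A8 A2 at offsets 5–7.
Offset 6 falls in char 4's range; it's byte 2 of E4 A8 A2 = 0xA8.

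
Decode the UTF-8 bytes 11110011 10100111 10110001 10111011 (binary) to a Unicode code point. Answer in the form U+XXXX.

U+E7C7B

Leading byte 0xF3 = 11110011 matches 11110xxx → 4-byte sequence.
Byte 1: 0xF3 = 11110011, payload 011 (3 bits).
Byte 2: 0xA7 = 10100111 (10xxxxxx ✓), payload 100111.
Byte 3: 0xB1 = 10110001 (10xxxxxx ✓), payload 110001.
Byte 4: 0xBB = 10111011 (10xxxxxx ✓), payload 111011.
Concatenate: 011100111110001111011 = 0xE7C7B (21 bits → U+E7C7B).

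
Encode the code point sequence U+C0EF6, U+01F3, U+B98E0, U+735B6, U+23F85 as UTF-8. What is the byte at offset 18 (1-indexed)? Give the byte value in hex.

0x85

1-indexed offset 18 is 0-indexed offset 17.
U+C0EF6 → 4-byte form F3 80 BB B6 at offsets 0–3.
U+01F3 → 2-byte form C7 B3 at offsets 4–5.
U+B98E0 → 4-byte form F2 B9 A3 A0 at offsets 6–9.
U+735B6 → 4-byte form F1 B3 96 B6 at offsets 10–13.
U+23F85 → 4-byte form F0 A3 BE 85 at offsets 14–17.
Offset 17 falls in char 5's range; it's byte 4 of F0 A3 BE 85 = 0x85.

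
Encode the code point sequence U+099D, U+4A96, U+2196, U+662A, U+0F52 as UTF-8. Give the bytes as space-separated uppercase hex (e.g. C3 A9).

U+099D: 3-byte form → E0 A6 9D.
U+4A96: 3-byte form → E4 AA 96.
U+2196: 3-byte form → E2 86 96.
U+662A: 3-byte form → E6 98 AA.
U+0F52: 3-byte form → E0 BD 92.
Concatenated (15 bytes): E0 A6 9D E4 AA 96 E2 86 96 E6 98 AA E0 BD 92.

E0 A6 9D E4 AA 96 E2 86 96 E6 98 AA E0 BD 92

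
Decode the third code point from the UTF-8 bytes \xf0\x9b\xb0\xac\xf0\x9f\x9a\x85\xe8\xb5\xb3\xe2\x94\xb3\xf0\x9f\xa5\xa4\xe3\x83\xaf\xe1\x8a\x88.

U+8D73

Offset 0: leading byte 0xF0 = 11110000 → 4-byte char #1 = F0 9B B0 AC.
Offset 4: leading byte 0xF0 = 11110000 → 4-byte char #2 = F0 9F 9A 85.
Offset 8: leading byte 0xE8 = 11101000 → 3-byte char #3 = E8 B5 B3.
Leading byte 0xE8 = 11101000 matches 1110xxxx → 3-byte sequence.
Byte 1: 0xE8 = 11101000, payload 1000 (4 bits).
Byte 2: 0xB5 = 10110101 (10xxxxxx ✓), payload 110101.
Byte 3: 0xB3 = 10110011 (10xxxxxx ✓), payload 110011.
Concatenate: 1000110101110011 = 0x8D73 (16 bits → U+8D73).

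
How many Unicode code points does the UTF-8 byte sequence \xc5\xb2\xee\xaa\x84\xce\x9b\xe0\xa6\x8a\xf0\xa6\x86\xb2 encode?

5

Byte at offset 0: 0xC5 = 11000101 → 2-byte char (#1). Advance 2.
Byte at offset 2: 0xEE = 11101110 → 3-byte char (#2). Advance 3.
Byte at offset 5: 0xCE = 11001110 → 2-byte char (#3). Advance 2.
Byte at offset 7: 0xE0 = 11100000 → 3-byte char (#4). Advance 3.
Byte at offset 10: 0xF0 = 11110000 → 4-byte char (#5). Advance 4.
Reached end at offset 14 after 5 code points.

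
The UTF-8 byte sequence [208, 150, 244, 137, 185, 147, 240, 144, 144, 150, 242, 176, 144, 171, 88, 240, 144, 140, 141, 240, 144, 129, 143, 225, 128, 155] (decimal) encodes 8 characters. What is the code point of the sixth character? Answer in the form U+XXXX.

U+1030D

Offset 0: leading byte 0xD0 = 11010000 → 2-byte char #1 = D0 96.
Offset 2: leading byte 0xF4 = 11110100 → 4-byte char #2 = F4 89 B9 93.
Offset 6: leading byte 0xF0 = 11110000 → 4-byte char #3 = F0 90 90 96.
Offset 10: leading byte 0xF2 = 11110010 → 4-byte char #4 = F2 B0 90 AB.
Offset 14: leading byte 0x58 = 01011000 → 1-byte char #5 = 58.
Offset 15: leading byte 0xF0 = 11110000 → 4-byte char #6 = F0 90 8C 8D.
Leading byte 0xF0 = 11110000 matches 11110xxx → 4-byte sequence.
Byte 1: 0xF0 = 11110000, payload 000 (3 bits).
Byte 2: 0x90 = 10010000 (10xxxxxx ✓), payload 010000.
Byte 3: 0x8C = 10001100 (10xxxxxx ✓), payload 001100.
Byte 4: 0x8D = 10001101 (10xxxxxx ✓), payload 001101.
Concatenate: 000010000001100001101 = 0x1030D (21 bits → U+1030D).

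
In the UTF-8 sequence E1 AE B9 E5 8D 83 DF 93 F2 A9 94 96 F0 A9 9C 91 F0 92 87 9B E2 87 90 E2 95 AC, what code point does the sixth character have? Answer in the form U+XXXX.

U+121DB

Offset 0: leading byte 0xE1 = 11100001 → 3-byte char #1 = E1 AE B9.
Offset 3: leading byte 0xE5 = 11100101 → 3-byte char #2 = E5 8D 83.
Offset 6: leading byte 0xDF = 11011111 → 2-byte char #3 = DF 93.
Offset 8: leading byte 0xF2 = 11110010 → 4-byte char #4 = F2 A9 94 96.
Offset 12: leading byte 0xF0 = 11110000 → 4-byte char #5 = F0 A9 9C 91.
Offset 16: leading byte 0xF0 = 11110000 → 4-byte char #6 = F0 92 87 9B.
Leading byte 0xF0 = 11110000 matches 11110xxx → 4-byte sequence.
Byte 1: 0xF0 = 11110000, payload 000 (3 bits).
Byte 2: 0x92 = 10010010 (10xxxxxx ✓), payload 010010.
Byte 3: 0x87 = 10000111 (10xxxxxx ✓), payload 000111.
Byte 4: 0x9B = 10011011 (10xxxxxx ✓), payload 011011.
Concatenate: 000010010000111011011 = 0x121DB (21 bits → U+121DB).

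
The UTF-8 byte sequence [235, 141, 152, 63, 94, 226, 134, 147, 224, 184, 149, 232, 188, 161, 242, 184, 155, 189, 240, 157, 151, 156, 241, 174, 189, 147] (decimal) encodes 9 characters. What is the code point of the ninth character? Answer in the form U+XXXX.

U+6EF53

Offset 0: leading byte 0xEB = 11101011 → 3-byte char #1 = EB 8D 98.
Offset 3: leading byte 0x3F = 00111111 → 1-byte char #2 = 3F.
Offset 4: leading byte 0x5E = 01011110 → 1-byte char #3 = 5E.
Offset 5: leading byte 0xE2 = 11100010 → 3-byte char #4 = E2 86 93.
Offset 8: leading byte 0xE0 = 11100000 → 3-byte char #5 = E0 B8 95.
Offset 11: leading byte 0xE8 = 11101000 → 3-byte char #6 = E8 BC A1.
Offset 14: leading byte 0xF2 = 11110010 → 4-byte char #7 = F2 B8 9B BD.
Offset 18: leading byte 0xF0 = 11110000 → 4-byte char #8 = F0 9D 97 9C.
Offset 22: leading byte 0xF1 = 11110001 → 4-byte char #9 = F1 AE BD 93.
Leading byte 0xF1 = 11110001 matches 11110xxx → 4-byte sequence.
Byte 1: 0xF1 = 11110001, payload 001 (3 bits).
Byte 2: 0xAE = 10101110 (10xxxxxx ✓), payload 101110.
Byte 3: 0xBD = 10111101 (10xxxxxx ✓), payload 111101.
Byte 4: 0x93 = 10010011 (10xxxxxx ✓), payload 010011.
Concatenate: 001101110111101010011 = 0x6EF53 (21 bits → U+6EF53).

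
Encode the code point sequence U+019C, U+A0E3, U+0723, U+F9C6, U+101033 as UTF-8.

C6 9C EA 83 A3 DC A3 EF A7 86 F4 81 80 B3

U+019C: 2-byte form → C6 9C.
U+A0E3: 3-byte form → EA 83 A3.
U+0723: 2-byte form → DC A3.
U+F9C6: 3-byte form → EF A7 86.
U+101033: 4-byte form → F4 81 80 B3.
Concatenated (14 bytes): C6 9C EA 83 A3 DC A3 EF A7 86 F4 81 80 B3.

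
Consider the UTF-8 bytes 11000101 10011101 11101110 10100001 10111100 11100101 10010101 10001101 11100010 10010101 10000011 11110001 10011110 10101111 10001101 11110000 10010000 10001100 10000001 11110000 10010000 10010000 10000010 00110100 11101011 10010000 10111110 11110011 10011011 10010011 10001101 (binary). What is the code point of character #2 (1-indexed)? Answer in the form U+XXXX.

Offset 0: leading byte 0xC5 = 11000101 → 2-byte char #1 = C5 9D.
Offset 2: leading byte 0xEE = 11101110 → 3-byte char #2 = EE A1 BC.
Leading byte 0xEE = 11101110 matches 1110xxxx → 3-byte sequence.
Byte 1: 0xEE = 11101110, payload 1110 (4 bits).
Byte 2: 0xA1 = 10100001 (10xxxxxx ✓), payload 100001.
Byte 3: 0xBC = 10111100 (10xxxxxx ✓), payload 111100.
Concatenate: 1110100001111100 = 0xE87C (16 bits → U+E87C).

U+E87C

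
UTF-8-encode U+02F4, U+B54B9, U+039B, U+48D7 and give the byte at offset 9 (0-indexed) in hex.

U+02F4 → 2-byte form CB B4 at offsets 0–1.
U+B54B9 → 4-byte form F2 B5 92 B9 at offsets 2–5.
U+039B → 2-byte form CE 9B at offsets 6–7.
U+48D7 → 3-byte form E4 A3 97 at offsets 8–10.
Offset 9 falls in char 4's range; it's byte 2 of E4 A3 97 = 0xA3.

0xA3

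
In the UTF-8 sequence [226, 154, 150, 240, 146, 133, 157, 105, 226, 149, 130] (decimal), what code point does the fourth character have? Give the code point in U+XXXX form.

Offset 0: leading byte 0xE2 = 11100010 → 3-byte char #1 = E2 9A 96.
Offset 3: leading byte 0xF0 = 11110000 → 4-byte char #2 = F0 92 85 9D.
Offset 7: leading byte 0x69 = 01101001 → 1-byte char #3 = 69.
Offset 8: leading byte 0xE2 = 11100010 → 3-byte char #4 = E2 95 82.
Leading byte 0xE2 = 11100010 matches 1110xxxx → 3-byte sequence.
Byte 1: 0xE2 = 11100010, payload 0010 (4 bits).
Byte 2: 0x95 = 10010101 (10xxxxxx ✓), payload 010101.
Byte 3: 0x82 = 10000010 (10xxxxxx ✓), payload 000010.
Concatenate: 0010010101000010 = 0x2542 (16 bits → U+2542).

U+2542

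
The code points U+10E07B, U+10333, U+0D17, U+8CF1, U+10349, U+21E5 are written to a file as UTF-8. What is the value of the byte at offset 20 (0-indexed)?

0xA5

U+10E07B → 4-byte form F4 8E 81 BB at offsets 0–3.
U+10333 → 4-byte form F0 90 8C B3 at offsets 4–7.
U+0D17 → 3-byte form E0 B4 97 at offsets 8–10.
U+8CF1 → 3-byte form E8 B3 B1 at offsets 11–13.
U+10349 → 4-byte form F0 90 8D 89 at offsets 14–17.
U+21E5 → 3-byte form E2 87 A5 at offsets 18–20.
Offset 20 falls in char 6's range; it's byte 3 of E2 87 A5 = 0xA5.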